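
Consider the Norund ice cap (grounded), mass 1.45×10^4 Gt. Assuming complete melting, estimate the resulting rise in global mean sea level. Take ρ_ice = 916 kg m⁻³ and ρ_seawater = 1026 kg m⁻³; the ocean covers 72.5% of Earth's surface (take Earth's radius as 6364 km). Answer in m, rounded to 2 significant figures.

≈ 0.038 m

Norund: 1.45×10^4 Gt = 1.450×10^16 kg; dividing by ρ_w = 1026 kg m⁻³ gives 1.413×10^13 m³ of water.
Spread over 3.69×10^14 m² of ocean, Δh = 1.413×10^13 / 3.69×10^14 = 0.0383 m.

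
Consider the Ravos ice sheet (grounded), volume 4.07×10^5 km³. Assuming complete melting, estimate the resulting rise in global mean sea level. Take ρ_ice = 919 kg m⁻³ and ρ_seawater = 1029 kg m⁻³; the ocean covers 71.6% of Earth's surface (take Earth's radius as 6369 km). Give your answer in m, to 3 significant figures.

≈ 0.996 m

Ravos: 4.07×10^5 km³ × (919/1029) = 3.635×10^5 km³ of water.
Spread over 3.65×10^14 m² of ocean, Δh = 3.635×10^14 / 3.65×10^14 = 0.996 m.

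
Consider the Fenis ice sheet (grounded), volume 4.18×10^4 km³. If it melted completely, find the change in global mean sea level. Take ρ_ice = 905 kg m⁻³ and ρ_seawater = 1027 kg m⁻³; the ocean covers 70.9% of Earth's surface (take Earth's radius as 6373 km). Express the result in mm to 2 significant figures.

Fenis: 4.18×10^4 km³ × (905/1027) = 3.683×10^4 km³ of water.
Spread over 3.62×10^14 m² of ocean, Δh = 3.683×10^13 / 3.62×10^14 = 0.102 m = 100 mm.

≈ 100 mm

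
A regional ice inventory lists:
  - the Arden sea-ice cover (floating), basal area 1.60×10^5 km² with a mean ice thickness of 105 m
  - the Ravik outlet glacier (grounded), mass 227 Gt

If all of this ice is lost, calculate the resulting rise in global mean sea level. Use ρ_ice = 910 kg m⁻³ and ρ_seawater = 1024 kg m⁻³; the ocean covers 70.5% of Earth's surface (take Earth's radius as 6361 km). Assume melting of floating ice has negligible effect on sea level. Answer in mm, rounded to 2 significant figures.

≈ 0.62 mm

The Arden sea-ice cover is floating and already displaces its own weight of water, so its melt adds essentially nothing to sea level.
Ravik: 227 Gt = 2.270×10^14 kg; dividing by ρ_w = 1024 kg m⁻³ gives 2.217×10^11 m³ of water.
Total added water ≈ 2.217×10^11 m³ over 3.58×10^14 m² → Δh = 6.18×10^-4 m = 0.62 mm.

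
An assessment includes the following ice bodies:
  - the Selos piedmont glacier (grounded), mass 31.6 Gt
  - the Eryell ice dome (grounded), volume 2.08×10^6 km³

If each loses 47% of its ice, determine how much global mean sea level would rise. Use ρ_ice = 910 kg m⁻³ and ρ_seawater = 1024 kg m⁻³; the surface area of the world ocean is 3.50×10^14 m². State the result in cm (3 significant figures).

Selos: 0.47 × 31.6 Gt = 1.485×10^13 kg; dividing by ρ_w = 1024 kg m⁻³ gives 1.450×10^10 m³ of water.
Eryell: 0.47 × 2.08×10^6 km³ × (910/1024) = 8.688×10^5 km³ of water.
Total added water ≈ 8.688×10^14 m³ over 3.50×10^14 m² → Δh = 2.48 m = 248 cm.

≈ 248 cm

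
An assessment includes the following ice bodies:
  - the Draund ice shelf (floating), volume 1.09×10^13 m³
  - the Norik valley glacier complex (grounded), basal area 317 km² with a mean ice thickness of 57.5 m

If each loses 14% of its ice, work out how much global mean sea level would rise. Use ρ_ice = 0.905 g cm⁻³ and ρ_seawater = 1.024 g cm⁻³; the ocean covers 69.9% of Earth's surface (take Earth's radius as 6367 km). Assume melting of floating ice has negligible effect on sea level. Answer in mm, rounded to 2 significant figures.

The Draund ice shelf is floating and already displaces its own weight of water, so its melt adds essentially nothing to sea level.
Norik: ice volume = 317 km² × 57.5 m = 18.23 km³; 0.14 × 18.23 × (905/1024) = 2.255 km³ of water.
Total added water ≈ 2.255×10^9 m³ over 3.56×10^14 m² → Δh = 6.33×10^-6 m = 6.3×10^-3 mm.

≈ 6.3×10^-3 mm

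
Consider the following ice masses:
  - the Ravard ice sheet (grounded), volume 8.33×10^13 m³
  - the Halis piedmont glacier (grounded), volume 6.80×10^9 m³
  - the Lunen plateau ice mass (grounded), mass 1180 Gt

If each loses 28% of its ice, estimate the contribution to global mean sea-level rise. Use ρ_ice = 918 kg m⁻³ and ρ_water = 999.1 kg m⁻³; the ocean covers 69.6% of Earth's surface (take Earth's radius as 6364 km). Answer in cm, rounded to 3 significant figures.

Ravard: 0.28 × 8.33×10^13 m³ × (918/999.1) = 2.143×10^13 m³ of water.
Halis: 0.28 × 6.80×10^9 m³ × (918/999.1) = 1.749×10^9 m³ of water.
Lunen: 0.28 × 1180 Gt = 3.304×10^14 kg; dividing by ρ_w = 999.1 kg m⁻³ gives 3.307×10^11 m³ of water.
Total added water ≈ 2.176×10^13 m³ over 3.54×10^14 m² → Δh = 0.0614 m = 6.14 cm.

≈ 6.14 cm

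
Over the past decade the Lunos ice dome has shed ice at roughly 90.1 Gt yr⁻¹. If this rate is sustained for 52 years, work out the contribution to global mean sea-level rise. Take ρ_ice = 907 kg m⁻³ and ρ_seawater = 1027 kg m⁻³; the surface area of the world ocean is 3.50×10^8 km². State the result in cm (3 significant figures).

≈ 1.30 cm

Total mass lost = 90.1 Gt/yr × 52 yr = 4685 Gt = 4.685×10^15 kg.
ρ_w = 1027 kg m⁻³, so water volume = 4.685×10^15 / 1027 = 4.562×10^12 m³.
Δh = 4.562×10^12 / 3.50×10^14 = 0.0130 m = 1.30 cm.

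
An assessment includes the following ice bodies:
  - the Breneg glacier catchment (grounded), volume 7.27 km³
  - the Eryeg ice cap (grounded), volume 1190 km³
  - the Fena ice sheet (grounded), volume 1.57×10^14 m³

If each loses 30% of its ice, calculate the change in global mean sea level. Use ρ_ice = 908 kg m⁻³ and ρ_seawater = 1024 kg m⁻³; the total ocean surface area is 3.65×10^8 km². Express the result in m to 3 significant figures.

≈ 0.115 m

Breneg: 0.3 × 7.27 km³ × (908/1024) = 1.934 km³ of water.
Eryeg: 0.3 × 1190 km³ × (908/1024) = 316.6 km³ of water.
Fena: 0.3 × 1.57×10^14 m³ × (908/1024) = 4.176×10^13 m³ of water.
Total added water ≈ 4.208×10^13 m³ over 3.65×10^14 m² → Δh = 0.115 m.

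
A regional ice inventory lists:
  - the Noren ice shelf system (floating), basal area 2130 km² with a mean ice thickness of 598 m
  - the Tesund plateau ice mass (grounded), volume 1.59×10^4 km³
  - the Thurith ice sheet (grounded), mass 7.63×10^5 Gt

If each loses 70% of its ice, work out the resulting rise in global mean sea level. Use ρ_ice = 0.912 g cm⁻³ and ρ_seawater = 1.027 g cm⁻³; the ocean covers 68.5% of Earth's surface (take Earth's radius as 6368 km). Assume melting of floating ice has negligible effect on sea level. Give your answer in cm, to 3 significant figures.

The Noren ice shelf system is floating and already displaces its own weight of water, so its melt adds essentially nothing to sea level.
Tesund: 0.7 × 1.59×10^4 km³ × (912/1027) = 9884 km³ of water.
Thurith: 0.7 × 7.63×10^5 Gt = 5.341×10^17 kg; dividing by ρ_w = 1.027 g cm⁻³ = 1027 kg m⁻³ gives 5.201×10^14 m³ of water.
Total added water ≈ 5.299×10^14 m³ over 3.49×10^14 m² → Δh = 1.52 m = 152 cm.

≈ 152 cm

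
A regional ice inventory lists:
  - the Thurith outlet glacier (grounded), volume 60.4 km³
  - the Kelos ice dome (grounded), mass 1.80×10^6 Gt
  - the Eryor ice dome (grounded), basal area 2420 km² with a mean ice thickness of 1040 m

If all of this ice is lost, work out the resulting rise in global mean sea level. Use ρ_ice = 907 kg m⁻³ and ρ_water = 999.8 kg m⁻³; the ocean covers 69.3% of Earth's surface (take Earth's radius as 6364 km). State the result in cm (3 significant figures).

Thurith: 60.4 km³ × (907/999.8) = 54.79 km³ of water.
Kelos: 1.80×10^6 Gt = 1.800×10^18 kg; dividing by ρ_w = 999.8 kg m⁻³ gives 1.800×10^15 m³ of water.
Eryor: ice volume = 2420 km² × 1040 m = 2517 km³; 2517 × (907/999.8) = 2283 km³ of water.
Total added water ≈ 1.803×10^15 m³ over 3.53×10^14 m² → Δh = 5.11 m = 511 cm.

≈ 511 cm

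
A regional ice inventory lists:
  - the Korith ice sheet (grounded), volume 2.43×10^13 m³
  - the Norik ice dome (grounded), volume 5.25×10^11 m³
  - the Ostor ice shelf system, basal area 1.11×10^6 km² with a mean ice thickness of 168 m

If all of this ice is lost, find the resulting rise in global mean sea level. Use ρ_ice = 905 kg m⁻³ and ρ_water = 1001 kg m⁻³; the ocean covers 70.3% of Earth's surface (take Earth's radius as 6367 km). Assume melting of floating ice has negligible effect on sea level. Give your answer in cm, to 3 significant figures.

≈ 6.27 cm

Korith: 2.43×10^13 m³ × (905/1001) = 2.197×10^13 m³ of water.
Norik: 5.25×10^11 m³ × (905/1001) = 4.747×10^11 m³ of water.
The Ostor ice shelf system is floating and already displaces its own weight of water, so its melt adds essentially nothing to sea level.
Total added water ≈ 2.244×10^13 m³ over 3.58×10^14 m² → Δh = 0.0627 m = 6.27 cm.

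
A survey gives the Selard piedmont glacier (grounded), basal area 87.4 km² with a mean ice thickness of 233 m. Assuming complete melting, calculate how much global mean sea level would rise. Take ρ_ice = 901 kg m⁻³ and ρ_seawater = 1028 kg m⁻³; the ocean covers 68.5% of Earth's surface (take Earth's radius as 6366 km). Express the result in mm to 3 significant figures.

≈ 0.0512 mm

Selard: ice volume = 87.4 km² × 233 m = 20.36 km³; 20.36 × (901/1028) = 17.85 km³ of water.
Spread over 3.49×10^14 m² of ocean, Δh = 1.785×10^10 / 3.49×10^14 = 5.12×10^-5 m = 0.0512 mm.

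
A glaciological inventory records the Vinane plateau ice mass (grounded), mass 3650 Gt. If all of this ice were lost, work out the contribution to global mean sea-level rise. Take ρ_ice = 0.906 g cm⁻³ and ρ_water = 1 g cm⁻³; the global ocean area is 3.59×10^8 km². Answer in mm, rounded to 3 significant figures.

Vinane: 3650 Gt = 3.650×10^15 kg; dividing by ρ_w = 1 g cm⁻³ = 1000 kg m⁻³ gives 3.650×10^12 m³ of water.
Spread over 3.59×10^14 m² of ocean, Δh = 3.650×10^12 / 3.59×10^14 = 0.0102 m = 10.2 mm.

≈ 10.2 mm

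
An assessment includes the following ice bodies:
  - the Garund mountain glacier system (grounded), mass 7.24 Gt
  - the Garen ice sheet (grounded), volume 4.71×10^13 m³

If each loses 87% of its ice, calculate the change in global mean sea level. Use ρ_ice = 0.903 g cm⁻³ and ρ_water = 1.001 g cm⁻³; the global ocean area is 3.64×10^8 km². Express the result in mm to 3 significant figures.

Garund: 0.87 × 7.24 Gt = 6.299×10^12 kg; dividing by ρ_w = 1.001 g cm⁻³ = 1001 kg m⁻³ gives 6.293×10^9 m³ of water.
Garen: 0.87 × 4.71×10^13 m³ × (903/1001) = 3.697×10^13 m³ of water.
Total added water ≈ 3.697×10^13 m³ over 3.64×10^14 m² → Δh = 0.102 m = 102 mm.

≈ 102 mm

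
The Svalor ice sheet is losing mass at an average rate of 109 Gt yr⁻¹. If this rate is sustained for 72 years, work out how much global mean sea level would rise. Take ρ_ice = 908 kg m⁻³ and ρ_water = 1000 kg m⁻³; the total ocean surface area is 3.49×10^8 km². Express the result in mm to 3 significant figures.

≈ 22.5 mm

Total mass lost = 109 Gt/yr × 72 yr = 7848 Gt = 7.848×10^15 kg.
ρ_w = 1000 kg m⁻³, so water volume = 7.848×10^15 / 1000 = 7.848×10^12 m³.
Δh = 7.848×10^12 / 3.49×10^14 = 0.0225 m = 22.5 mm.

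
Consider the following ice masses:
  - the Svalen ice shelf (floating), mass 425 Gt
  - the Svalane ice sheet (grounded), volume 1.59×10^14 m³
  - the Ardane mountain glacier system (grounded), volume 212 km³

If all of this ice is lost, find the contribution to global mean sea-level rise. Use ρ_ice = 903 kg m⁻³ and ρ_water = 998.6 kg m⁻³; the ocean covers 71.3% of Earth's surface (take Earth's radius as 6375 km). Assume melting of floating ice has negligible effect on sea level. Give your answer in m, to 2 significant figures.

The Svalen ice shelf is floating and already displaces its own weight of water, so its melt adds essentially nothing to sea level.
Svalane: 1.59×10^14 m³ × (903/998.6) = 1.438×10^14 m³ of water.
Ardane: 212 km³ × (903/998.6) = 191.7 km³ of water.
Total added water ≈ 1.440×10^14 m³ over 3.64×10^14 m² → Δh = 0.395 m.

≈ 0.40 m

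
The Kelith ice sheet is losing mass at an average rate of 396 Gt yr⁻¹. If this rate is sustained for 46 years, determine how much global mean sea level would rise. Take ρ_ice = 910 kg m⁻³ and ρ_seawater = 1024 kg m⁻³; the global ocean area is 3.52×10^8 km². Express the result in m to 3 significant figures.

Total mass lost = 396 Gt/yr × 46 yr = 1.822×10^4 Gt = 1.822×10^16 kg.
ρ_w = 1024 kg m⁻³, so water volume = 1.822×10^16 / 1024 = 1.779×10^13 m³.
Δh = 1.779×10^13 / 3.52×10^14 = 0.0505 m.

≈ 0.0505 m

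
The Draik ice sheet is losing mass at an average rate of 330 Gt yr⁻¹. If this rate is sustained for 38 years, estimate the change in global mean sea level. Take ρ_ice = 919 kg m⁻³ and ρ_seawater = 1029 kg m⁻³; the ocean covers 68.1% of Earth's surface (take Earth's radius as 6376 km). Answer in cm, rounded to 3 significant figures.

≈ 3.50 cm

Total mass lost = 330 Gt/yr × 38 yr = 1.254×10^4 Gt = 1.254×10^16 kg.
ρ_w = 1029 kg m⁻³, so water volume = 1.254×10^16 / 1029 = 1.219×10^13 m³.
Δh = 1.219×10^13 / 3.48×10^14 = 0.0350 m = 3.50 cm.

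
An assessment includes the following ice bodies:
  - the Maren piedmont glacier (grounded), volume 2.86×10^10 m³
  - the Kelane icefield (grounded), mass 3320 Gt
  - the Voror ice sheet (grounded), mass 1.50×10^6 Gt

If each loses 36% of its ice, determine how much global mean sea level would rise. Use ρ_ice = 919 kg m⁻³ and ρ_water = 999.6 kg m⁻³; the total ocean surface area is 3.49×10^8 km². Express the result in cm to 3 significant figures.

≈ 155 cm

Maren: 0.36 × 2.86×10^10 m³ × (919/999.6) = 9.466×10^9 m³ of water.
Kelane: 0.36 × 3320 Gt = 1.195×10^15 kg; dividing by ρ_w = 999.6 kg m⁻³ gives 1.196×10^12 m³ of water.
Voror: 0.36 × 1.50×10^6 Gt = 5.400×10^17 kg; dividing by ρ_w = 999.6 kg m⁻³ gives 5.402×10^14 m³ of water.
Total added water ≈ 5.414×10^14 m³ over 3.49×10^14 m² → Δh = 1.55 m = 155 cm.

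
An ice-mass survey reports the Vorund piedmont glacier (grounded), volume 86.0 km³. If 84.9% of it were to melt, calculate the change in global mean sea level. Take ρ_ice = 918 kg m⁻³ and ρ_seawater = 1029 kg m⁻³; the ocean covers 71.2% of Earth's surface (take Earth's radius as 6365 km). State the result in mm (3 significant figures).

Vorund: 0.849 × 86.0 km³ × (918/1029) = 65.14 km³ of water.
Spread over 3.62×10^14 m² of ocean, Δh = 6.514×10^10 / 3.62×10^14 = 1.80×10^-4 m = 0.180 mm.

≈ 0.180 mm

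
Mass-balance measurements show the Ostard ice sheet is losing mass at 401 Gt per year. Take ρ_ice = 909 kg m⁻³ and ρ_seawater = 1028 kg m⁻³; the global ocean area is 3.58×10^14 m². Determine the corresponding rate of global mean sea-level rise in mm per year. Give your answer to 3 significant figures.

≈ 1.09 mm/yr

ρ_w = 1028 kg m⁻³. Annual water volume added = 401 Gt / ρ_w = 4.010×10^14 kg / 1028 kg m⁻³ = 3.901×10^11 m³.
Δh per year = 3.901×10^11 / 3.58×10^14 = 1.09×10^-3 m = 1.09 mm.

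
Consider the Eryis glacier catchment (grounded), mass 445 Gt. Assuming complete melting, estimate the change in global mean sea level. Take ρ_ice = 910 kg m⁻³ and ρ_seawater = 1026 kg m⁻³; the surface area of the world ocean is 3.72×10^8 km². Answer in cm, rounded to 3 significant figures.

≈ 0.117 cm

Eryis: 445 Gt = 4.450×10^14 kg; dividing by ρ_w = 1026 kg m⁻³ gives 4.337×10^11 m³ of water.
Spread over 3.72×10^14 m² of ocean, Δh = 4.337×10^11 / 3.72×10^14 = 1.17×10^-3 m = 0.117 cm.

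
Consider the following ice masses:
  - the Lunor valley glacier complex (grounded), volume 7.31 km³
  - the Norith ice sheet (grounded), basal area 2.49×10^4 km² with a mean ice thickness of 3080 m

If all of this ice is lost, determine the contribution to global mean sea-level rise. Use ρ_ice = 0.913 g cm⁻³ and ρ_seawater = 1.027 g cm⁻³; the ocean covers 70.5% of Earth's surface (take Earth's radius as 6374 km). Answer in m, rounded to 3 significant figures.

Lunor: 7.31 km³ × (913/1027) = 6.499 km³ of water.
Norith: ice volume = 2.49×10^4 km² × 3080 m = 7.669×10^4 km³; 7.669×10^4 × (913/1027) = 6.818×10^4 km³ of water.
Total added water ≈ 6.819×10^13 m³ over 3.60×10^14 m² → Δh = 0.189 m.

≈ 0.189 m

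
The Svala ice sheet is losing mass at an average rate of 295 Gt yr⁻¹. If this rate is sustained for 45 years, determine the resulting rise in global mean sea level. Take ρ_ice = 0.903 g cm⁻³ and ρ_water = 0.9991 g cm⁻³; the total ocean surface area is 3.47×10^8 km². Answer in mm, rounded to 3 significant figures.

≈ 38.3 mm

Total mass lost = 295 Gt/yr × 45 yr = 1.328×10^4 Gt = 1.328×10^16 kg.
ρ_w = 0.9991 g cm⁻³ = 999.1 kg m⁻³, so water volume = 1.328×10^16 / 999.1 = 1.329×10^13 m³.
Δh = 1.329×10^13 / 3.47×10^14 = 0.0383 m = 38.3 mm.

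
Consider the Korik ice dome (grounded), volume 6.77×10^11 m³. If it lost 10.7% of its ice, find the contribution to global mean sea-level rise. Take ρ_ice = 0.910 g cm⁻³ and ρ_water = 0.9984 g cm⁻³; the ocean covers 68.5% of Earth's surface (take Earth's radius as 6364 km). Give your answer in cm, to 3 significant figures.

Korik: 0.107 × 6.77×10^11 m³ × (910/998.4) = 6.603×10^10 m³ of water.
Spread over 3.49×10^14 m² of ocean, Δh = 6.603×10^10 / 3.49×10^14 = 1.89×10^-4 m = 0.0189 cm.

≈ 0.0189 cm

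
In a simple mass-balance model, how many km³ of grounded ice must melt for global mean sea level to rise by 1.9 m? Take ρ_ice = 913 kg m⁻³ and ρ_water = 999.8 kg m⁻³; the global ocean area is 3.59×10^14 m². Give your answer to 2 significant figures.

Required water volume = Δh × A = 1.9 m × 3.59×10^14 m² = 6.821×10^14 m³ = 6.821×10^5 km³.
Ice volume = water volume × ρ_w/ρ_ice = 6.821×10^5 × 999.8/913 = 7.5×10^5 km³.

≈ 7.5×10^5 km³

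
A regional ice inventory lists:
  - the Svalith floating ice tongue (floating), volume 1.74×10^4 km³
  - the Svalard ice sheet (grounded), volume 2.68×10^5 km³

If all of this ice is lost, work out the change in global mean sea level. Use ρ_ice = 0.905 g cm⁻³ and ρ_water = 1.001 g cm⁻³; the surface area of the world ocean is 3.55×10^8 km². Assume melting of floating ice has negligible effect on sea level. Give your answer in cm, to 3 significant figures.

The Svalith floating ice tongue is floating and already displaces its own weight of water, so its melt adds essentially nothing to sea level.
Svalard: 2.68×10^5 km³ × (905/1001) = 2.423×10^5 km³ of water.
Total added water ≈ 2.423×10^14 m³ over 3.55×10^14 m² → Δh = 0.683 m = 68.3 cm.

≈ 68.3 cm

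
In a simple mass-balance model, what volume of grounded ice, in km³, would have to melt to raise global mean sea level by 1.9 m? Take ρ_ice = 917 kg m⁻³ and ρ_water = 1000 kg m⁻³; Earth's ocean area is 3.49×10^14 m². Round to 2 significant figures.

≈ 7.2×10^5 km³

Required water volume = Δh × A = 1.9 m × 3.49×10^14 m² = 6.631×10^14 m³ = 6.631×10^5 km³.
Ice volume = water volume × ρ_w/ρ_ice = 6.631×10^5 × 1000/917 = 7.2×10^5 km³.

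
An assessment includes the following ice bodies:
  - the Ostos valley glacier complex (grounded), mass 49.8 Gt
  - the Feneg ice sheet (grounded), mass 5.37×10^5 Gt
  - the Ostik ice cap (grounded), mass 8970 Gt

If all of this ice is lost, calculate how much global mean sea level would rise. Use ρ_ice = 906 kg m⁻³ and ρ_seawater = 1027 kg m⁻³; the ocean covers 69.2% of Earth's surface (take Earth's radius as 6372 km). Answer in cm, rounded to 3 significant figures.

Ostos: 49.8 Gt = 4.980×10^13 kg; dividing by ρ_w = 1027 kg m⁻³ gives 4.849×10^10 m³ of water.
Feneg: 5.37×10^5 Gt = 5.370×10^17 kg; dividing by ρ_w = 1027 kg m⁻³ gives 5.229×10^14 m³ of water.
Ostik: 8970 Gt = 8.970×10^15 kg; dividing by ρ_w = 1027 kg m⁻³ gives 8.734×10^12 m³ of water.
Total added water ≈ 5.317×10^14 m³ over 3.53×10^14 m² → Δh = 1.51 m = 151 cm.

≈ 151 cm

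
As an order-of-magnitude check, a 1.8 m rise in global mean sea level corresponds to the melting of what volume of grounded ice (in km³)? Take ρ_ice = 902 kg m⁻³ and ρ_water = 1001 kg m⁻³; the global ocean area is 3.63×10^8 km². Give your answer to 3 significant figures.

Required water volume = Δh × A = 1.8 m × 3.63×10^14 m² = 6.534×10^14 m³ = 6.534×10^5 km³.
Ice volume = water volume × ρ_w/ρ_ice = 6.534×10^5 × 1001/902 = 7.25×10^5 km³.

≈ 7.25×10^5 km³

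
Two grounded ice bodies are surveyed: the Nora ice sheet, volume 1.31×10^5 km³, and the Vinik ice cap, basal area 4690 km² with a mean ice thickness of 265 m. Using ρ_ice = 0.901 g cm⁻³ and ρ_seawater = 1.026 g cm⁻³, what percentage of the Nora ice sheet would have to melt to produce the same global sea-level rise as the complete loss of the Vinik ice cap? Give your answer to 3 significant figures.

≈ 0.949 %

Equal sea-level rise means equal mass of meltwater, i.e. equal mass of ice lost.
Ice mass of Vinik: 1.120×10^15 kg; ice mass of Nora: 1.180×10^17 kg.
Fraction required = 1.120×10^15 / 1.180×10^17 = 9.49×10^-3 → 0.949 %.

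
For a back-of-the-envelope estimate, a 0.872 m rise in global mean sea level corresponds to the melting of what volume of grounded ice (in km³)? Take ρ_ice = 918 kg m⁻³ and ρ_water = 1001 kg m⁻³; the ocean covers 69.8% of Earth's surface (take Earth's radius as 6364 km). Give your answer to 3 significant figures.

≈ 3.38×10^5 km³

Required water volume = Δh × A = 0.872 m × 3.55×10^14 m² = 3.098×10^14 m³ = 3.098×10^5 km³.
Ice volume = water volume × ρ_w/ρ_ice = 3.098×10^5 × 1001/918 = 3.38×10^5 km³.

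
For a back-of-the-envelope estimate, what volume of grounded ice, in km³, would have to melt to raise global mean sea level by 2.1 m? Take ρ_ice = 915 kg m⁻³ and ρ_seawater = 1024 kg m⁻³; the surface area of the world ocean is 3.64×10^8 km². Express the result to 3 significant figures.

Required water volume = Δh × A = 2.1 m × 3.64×10^14 m² = 7.644×10^14 m³ = 7.644×10^5 km³.
Ice volume = water volume × ρ_w/ρ_ice = 7.644×10^5 × 1024/915 = 8.55×10^5 km³.

≈ 8.55×10^5 km³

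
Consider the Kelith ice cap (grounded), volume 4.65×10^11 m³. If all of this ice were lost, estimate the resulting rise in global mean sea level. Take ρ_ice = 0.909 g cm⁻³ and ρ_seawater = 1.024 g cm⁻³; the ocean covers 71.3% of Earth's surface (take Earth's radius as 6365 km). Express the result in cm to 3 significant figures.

≈ 0.114 cm

Kelith: 4.65×10^11 m³ × (909/1024) = 4.128×10^11 m³ of water.
Spread over 3.63×10^14 m² of ocean, Δh = 4.128×10^11 / 3.63×10^14 = 1.14×10^-3 m = 0.114 cm.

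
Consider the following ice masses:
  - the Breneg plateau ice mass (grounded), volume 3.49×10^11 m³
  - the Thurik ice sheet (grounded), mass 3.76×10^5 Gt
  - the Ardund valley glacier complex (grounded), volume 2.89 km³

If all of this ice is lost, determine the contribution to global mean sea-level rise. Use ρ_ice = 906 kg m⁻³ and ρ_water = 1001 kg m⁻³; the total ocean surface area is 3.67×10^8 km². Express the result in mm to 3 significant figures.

≈ 1020 mm

Breneg: 3.49×10^11 m³ × (906/1001) = 3.159×10^11 m³ of water.
Thurik: 3.76×10^5 Gt = 3.760×10^17 kg; dividing by ρ_w = 1001 kg m⁻³ gives 3.756×10^14 m³ of water.
Ardund: 2.89 km³ × (906/1001) = 2.616 km³ of water.
Total added water ≈ 3.759×10^14 m³ over 3.67×10^14 m² → Δh = 1.02 m = 1020 mm.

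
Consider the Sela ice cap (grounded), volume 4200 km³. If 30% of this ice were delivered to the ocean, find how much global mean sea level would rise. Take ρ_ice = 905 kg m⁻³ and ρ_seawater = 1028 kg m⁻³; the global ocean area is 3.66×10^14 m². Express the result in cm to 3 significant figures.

≈ 0.303 cm

Sela: 0.3 × 4200 km³ × (905/1028) = 1109 km³ of water.
Spread over 3.66×10^14 m² of ocean, Δh = 1.109×10^12 / 3.66×10^14 = 3.03×10^-3 m = 0.303 cm.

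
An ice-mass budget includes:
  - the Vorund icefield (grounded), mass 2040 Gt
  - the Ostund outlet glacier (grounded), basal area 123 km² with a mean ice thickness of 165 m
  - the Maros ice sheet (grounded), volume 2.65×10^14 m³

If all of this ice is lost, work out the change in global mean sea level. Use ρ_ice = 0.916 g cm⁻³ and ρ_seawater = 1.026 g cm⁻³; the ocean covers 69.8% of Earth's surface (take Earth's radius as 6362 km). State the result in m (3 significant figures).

Vorund: 2040 Gt = 2.040×10^15 kg; dividing by ρ_w = 1.026 g cm⁻³ = 1026 kg m⁻³ gives 1.988×10^12 m³ of water.
Ostund: ice volume = 123 km² × 165 m = 20.30 km³; 20.30 × (916/1026) = 18.12 km³ of water.
Maros: 2.65×10^14 m³ × (916/1026) = 2.366×10^14 m³ of water.
Total added water ≈ 2.386×10^14 m³ over 3.55×10^14 m² → Δh = 0.672 m.

≈ 0.672 m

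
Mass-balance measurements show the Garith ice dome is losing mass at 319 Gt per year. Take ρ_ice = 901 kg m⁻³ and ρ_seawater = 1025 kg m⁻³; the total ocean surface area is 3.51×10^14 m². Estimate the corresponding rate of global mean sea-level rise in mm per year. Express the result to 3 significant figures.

≈ 0.887 mm/yr

ρ_w = 1025 kg m⁻³. Annual water volume added = 319 Gt / ρ_w = 3.190×10^14 kg / 1025 kg m⁻³ = 3.112×10^11 m³.
Δh per year = 3.112×10^11 / 3.51×10^14 = 8.87×10^-4 m = 0.887 mm.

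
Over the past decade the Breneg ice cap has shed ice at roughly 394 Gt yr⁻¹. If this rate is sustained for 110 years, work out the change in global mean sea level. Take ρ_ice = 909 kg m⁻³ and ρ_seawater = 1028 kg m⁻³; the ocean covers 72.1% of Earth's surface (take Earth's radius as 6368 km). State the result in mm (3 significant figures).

Total mass lost = 394 Gt/yr × 110 yr = 4.334×10^4 Gt = 4.334×10^16 kg.
ρ_w = 1028 kg m⁻³, so water volume = 4.334×10^16 / 1028 = 4.216×10^13 m³.
Δh = 4.216×10^13 / 3.67×10^14 = 0.115 m = 115 mm.

≈ 115 mm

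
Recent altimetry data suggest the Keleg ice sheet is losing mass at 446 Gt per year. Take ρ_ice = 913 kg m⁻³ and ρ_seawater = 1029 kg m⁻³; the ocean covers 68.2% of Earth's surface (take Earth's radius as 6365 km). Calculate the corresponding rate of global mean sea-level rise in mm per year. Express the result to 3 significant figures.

ρ_w = 1029 kg m⁻³. Annual water volume added = 446 Gt / ρ_w = 4.460×10^14 kg / 1029 kg m⁻³ = 4.334×10^11 m³.
Δh per year = 4.334×10^11 / 3.47×10^14 = 1.25×10^-3 m = 1.25 mm.

≈ 1.25 mm/yr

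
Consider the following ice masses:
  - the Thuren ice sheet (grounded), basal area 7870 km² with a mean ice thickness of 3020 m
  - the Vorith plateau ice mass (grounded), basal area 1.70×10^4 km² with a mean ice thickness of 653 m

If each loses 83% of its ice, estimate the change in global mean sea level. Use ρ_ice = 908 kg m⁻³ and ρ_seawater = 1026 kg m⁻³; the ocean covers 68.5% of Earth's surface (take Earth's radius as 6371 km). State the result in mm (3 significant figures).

≈ 73.3 mm

Thuren: ice volume = 7870 km² × 3020 m = 2.377×10^4 km³; 0.83 × 2.377×10^4 × (908/1026) = 1.746×10^4 km³ of water.
Vorith: ice volume = 1.70×10^4 km² × 653 m = 1.110×10^4 km³; 0.83 × 1.110×10^4 × (908/1026) = 8154 km³ of water.
Total added water ≈ 2.561×10^13 m³ over 3.49×10^14 m² → Δh = 0.0733 m = 73.3 mm.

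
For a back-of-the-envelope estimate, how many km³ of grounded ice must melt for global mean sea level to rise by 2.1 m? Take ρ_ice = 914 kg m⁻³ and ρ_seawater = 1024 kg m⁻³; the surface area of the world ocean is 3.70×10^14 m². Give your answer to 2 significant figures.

Required water volume = Δh × A = 2.1 m × 3.70×10^14 m² = 7.770×10^14 m³ = 7.770×10^5 km³.
Ice volume = water volume × ρ_w/ρ_ice = 7.770×10^5 × 1024/914 = 8.7×10^5 km³.

≈ 8.7×10^5 km³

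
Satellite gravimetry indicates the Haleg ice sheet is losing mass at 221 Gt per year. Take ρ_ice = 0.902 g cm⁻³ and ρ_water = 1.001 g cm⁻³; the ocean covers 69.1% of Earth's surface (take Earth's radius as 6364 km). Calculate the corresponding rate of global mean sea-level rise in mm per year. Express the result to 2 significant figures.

≈ 0.63 mm/yr

ρ_w = 1.001 g cm⁻³ = 1001 kg m⁻³. Annual water volume added = 221 Gt / ρ_w = 2.210×10^14 kg / 1001 kg m⁻³ = 2.208×10^11 m³.
Δh per year = 2.208×10^11 / 3.52×10^14 = 6.28×10^-4 m = 0.63 mm.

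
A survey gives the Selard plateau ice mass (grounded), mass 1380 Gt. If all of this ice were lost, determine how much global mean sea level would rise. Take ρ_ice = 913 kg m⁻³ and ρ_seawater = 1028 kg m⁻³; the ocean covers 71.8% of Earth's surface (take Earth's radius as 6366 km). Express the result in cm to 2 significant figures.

≈ 0.37 cm

Selard: 1380 Gt = 1.380×10^15 kg; dividing by ρ_w = 1028 kg m⁻³ gives 1.342×10^12 m³ of water.
Spread over 3.66×10^14 m² of ocean, Δh = 1.342×10^12 / 3.66×10^14 = 3.67×10^-3 m = 0.37 cm.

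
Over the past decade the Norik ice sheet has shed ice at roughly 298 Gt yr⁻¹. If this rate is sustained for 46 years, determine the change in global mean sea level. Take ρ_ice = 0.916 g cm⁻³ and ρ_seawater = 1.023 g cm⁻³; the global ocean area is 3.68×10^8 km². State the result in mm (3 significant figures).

Total mass lost = 298 Gt/yr × 46 yr = 1.371×10^4 Gt = 1.371×10^16 kg.
ρ_w = 1.023 g cm⁻³ = 1023 kg m⁻³, so water volume = 1.371×10^16 / 1023 = 1.340×10^13 m³.
Δh = 1.340×10^13 / 3.68×10^14 = 0.0364 m = 36.4 mm.

≈ 36.4 mm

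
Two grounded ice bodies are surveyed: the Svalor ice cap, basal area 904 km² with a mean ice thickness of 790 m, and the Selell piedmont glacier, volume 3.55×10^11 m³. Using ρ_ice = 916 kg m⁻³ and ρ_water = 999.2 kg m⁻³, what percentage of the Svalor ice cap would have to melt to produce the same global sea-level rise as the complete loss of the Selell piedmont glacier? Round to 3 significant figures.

≈ 49.7 %

Equal sea-level rise means equal mass of meltwater, i.e. equal mass of ice lost.
Ice mass of Selell: 3.252×10^14 kg; ice mass of Svalor: 6.542×10^14 kg.
Fraction required = 3.252×10^14 / 6.542×10^14 = 0.497 → 49.7 %.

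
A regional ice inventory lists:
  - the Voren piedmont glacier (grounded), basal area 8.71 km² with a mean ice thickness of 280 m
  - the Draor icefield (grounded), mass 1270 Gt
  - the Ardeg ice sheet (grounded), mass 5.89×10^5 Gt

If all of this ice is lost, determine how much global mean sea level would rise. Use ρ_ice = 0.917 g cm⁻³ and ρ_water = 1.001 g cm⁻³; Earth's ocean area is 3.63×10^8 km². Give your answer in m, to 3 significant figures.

Voren: ice volume = 8.71 km² × 280 m = 2.439 km³; 2.439 × (917/1001) = 2.234 km³ of water.
Draor: 1270 Gt = 1.270×10^15 kg; dividing by ρ_w = 1.001 g cm⁻³ = 1001 kg m⁻³ gives 1.269×10^12 m³ of water.
Ardeg: 5.89×10^5 Gt = 5.890×10^17 kg; dividing by ρ_w = 1001 kg m⁻³ gives 5.884×10^14 m³ of water.
Total added water ≈ 5.897×10^14 m³ over 3.63×10^14 m² → Δh = 1.62 m.

≈ 1.62 m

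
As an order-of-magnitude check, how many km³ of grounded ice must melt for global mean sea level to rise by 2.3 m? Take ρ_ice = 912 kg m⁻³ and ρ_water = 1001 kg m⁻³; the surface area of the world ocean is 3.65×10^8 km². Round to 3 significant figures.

Required water volume = Δh × A = 2.3 m × 3.65×10^14 m² = 8.395×10^14 m³ = 8.395×10^5 km³.
Ice volume = water volume × ρ_w/ρ_ice = 8.395×10^5 × 1001/912 = 9.21×10^5 km³.

≈ 9.21×10^5 km³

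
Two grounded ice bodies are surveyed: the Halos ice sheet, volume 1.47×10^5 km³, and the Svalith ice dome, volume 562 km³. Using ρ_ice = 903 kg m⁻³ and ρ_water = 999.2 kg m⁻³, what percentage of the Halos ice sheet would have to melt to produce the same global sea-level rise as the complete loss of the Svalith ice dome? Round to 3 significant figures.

≈ 0.382 %

Equal sea-level rise means equal mass of meltwater, i.e. equal mass of ice lost.
Ice mass of Svalith: 5.075×10^14 kg; ice mass of Halos: 1.327×10^17 kg.
Fraction required = 5.075×10^14 / 1.327×10^17 = 3.82×10^-3 → 0.382 %.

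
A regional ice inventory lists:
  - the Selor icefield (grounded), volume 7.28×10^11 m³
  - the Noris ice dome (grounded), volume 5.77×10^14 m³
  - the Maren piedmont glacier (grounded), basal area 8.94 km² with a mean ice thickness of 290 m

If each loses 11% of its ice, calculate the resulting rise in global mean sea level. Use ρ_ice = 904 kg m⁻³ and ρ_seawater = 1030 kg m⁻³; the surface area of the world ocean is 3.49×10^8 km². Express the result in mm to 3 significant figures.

≈ 160 mm

Selor: 0.11 × 7.28×10^11 m³ × (904/1030) = 7.028×10^10 m³ of water.
Noris: 0.11 × 5.77×10^14 m³ × (904/1030) = 5.571×10^13 m³ of water.
Maren: ice volume = 8.94 km² × 290 m = 2.593 km³; 0.11 × 2.593 × (904/1030) = 0.2503 km³ of water.
Total added water ≈ 5.578×10^13 m³ over 3.49×10^14 m² → Δh = 0.160 m = 160 mm.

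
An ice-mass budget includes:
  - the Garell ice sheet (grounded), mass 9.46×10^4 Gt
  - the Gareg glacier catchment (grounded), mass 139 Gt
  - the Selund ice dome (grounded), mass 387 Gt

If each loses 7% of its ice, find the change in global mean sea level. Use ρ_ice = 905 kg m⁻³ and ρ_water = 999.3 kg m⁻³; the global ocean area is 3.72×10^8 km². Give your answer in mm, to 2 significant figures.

≈ 18 mm

Garell: 0.07 × 9.46×10^4 Gt = 6.622×10^15 kg; dividing by ρ_w = 999.3 kg m⁻³ gives 6.627×10^12 m³ of water.
Gareg: 0.07 × 139 Gt = 9.730×10^12 kg; dividing by ρ_w = 999.3 kg m⁻³ gives 9.737×10^9 m³ of water.
Selund: 0.07 × 387 Gt = 2.709×10^13 kg; dividing by ρ_w = 999.3 kg m⁻³ gives 2.711×10^10 m³ of water.
Total added water ≈ 6.663×10^12 m³ over 3.72×10^14 m² → Δh = 0.0179 m = 18 mm.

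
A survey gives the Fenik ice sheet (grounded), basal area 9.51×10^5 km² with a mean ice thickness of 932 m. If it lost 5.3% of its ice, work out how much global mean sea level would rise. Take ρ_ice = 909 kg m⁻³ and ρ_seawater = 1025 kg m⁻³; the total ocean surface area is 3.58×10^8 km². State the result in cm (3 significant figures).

≈ 11.6 cm

Fenik: ice volume = 9.51×10^5 km² × 932 m = 8.863×10^5 km³; 0.053 × 8.863×10^5 × (909/1025) = 4.166×10^4 km³ of water.
Spread over 3.58×10^14 m² of ocean, Δh = 4.166×10^13 / 3.58×10^14 = 0.116 m = 11.6 cm.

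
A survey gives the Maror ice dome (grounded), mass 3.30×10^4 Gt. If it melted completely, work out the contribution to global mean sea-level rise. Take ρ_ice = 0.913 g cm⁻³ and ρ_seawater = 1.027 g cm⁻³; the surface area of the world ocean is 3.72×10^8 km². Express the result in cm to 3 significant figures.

Maror: 3.30×10^4 Gt = 3.300×10^16 kg; dividing by ρ_w = 1.027 g cm⁻³ = 1027 kg m⁻³ gives 3.213×10^13 m³ of water.
Spread over 3.72×10^14 m² of ocean, Δh = 3.213×10^13 / 3.72×10^14 = 0.0864 m = 8.64 cm.

≈ 8.64 cm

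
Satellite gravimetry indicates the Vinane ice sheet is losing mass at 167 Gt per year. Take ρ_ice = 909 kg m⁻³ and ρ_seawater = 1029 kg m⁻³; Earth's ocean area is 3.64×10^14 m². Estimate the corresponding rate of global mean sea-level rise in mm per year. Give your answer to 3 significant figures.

≈ 0.446 mm/yr

ρ_w = 1029 kg m⁻³. Annual water volume added = 167 Gt / ρ_w = 1.670×10^14 kg / 1029 kg m⁻³ = 1.623×10^11 m³.
Δh per year = 1.623×10^11 / 3.64×10^14 = 4.46×10^-4 m = 0.446 mm.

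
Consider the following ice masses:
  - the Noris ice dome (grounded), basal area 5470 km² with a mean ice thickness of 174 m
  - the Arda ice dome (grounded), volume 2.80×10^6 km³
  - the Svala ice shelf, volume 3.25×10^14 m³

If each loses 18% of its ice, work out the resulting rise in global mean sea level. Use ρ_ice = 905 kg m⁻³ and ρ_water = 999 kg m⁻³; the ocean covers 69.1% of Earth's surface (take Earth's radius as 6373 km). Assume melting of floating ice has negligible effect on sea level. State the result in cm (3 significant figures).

Noris: ice volume = 5470 km² × 174 m = 951.8 km³; 0.18 × 951.8 × (905/999) = 155.2 km³ of water.
Arda: 0.18 × 2.80×10^6 km³ × (905/999) = 4.566×10^5 km³ of water.
The Svala ice shelf is floating and already displaces its own weight of water, so its melt adds essentially nothing to sea level.
Total added water ≈ 4.567×10^14 m³ over 3.53×10^14 m² → Δh = 1.30 m = 130 cm.

≈ 130 cm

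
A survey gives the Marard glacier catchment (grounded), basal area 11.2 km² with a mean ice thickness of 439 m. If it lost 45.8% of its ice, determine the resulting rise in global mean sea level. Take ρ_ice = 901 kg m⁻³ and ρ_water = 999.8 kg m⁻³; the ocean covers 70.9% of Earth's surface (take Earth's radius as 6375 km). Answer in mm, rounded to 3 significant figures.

Marard: ice volume = 11.2 km² × 439 m = 4.917 km³; 0.458 × 4.917 × (901/999.8) = 2.029 km³ of water.
Spread over 3.62×10^14 m² of ocean, Δh = 2.029×10^9 / 3.62×10^14 = 5.60×10^-6 m = 5.60×10^-3 mm.

≈ 5.60×10^-3 mm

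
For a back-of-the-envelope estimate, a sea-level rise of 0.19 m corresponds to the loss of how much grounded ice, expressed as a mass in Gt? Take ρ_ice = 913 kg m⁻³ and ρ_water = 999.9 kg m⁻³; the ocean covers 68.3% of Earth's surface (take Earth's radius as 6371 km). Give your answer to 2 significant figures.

≈ 6.6×10^4 Gt

Required water volume = Δh × A = 0.19 m × 3.48×10^14 m² = 6.619×10^13 m³.
ρ_w = 999.9 kg m⁻³, so the mass of water = 6.619×10^13 m³ × 999.9 kg m⁻³ = 6.618×10^16 kg = 6.6×10^4 Gt (and the same mass of ice, by conservation).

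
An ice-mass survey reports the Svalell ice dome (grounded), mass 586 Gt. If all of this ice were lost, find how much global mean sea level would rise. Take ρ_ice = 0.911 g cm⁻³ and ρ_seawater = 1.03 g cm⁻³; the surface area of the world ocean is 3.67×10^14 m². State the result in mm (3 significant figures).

≈ 1.55 mm

Svalell: 586 Gt = 5.860×10^14 kg; dividing by ρ_w = 1.03 g cm⁻³ = 1030 kg m⁻³ gives 5.689×10^11 m³ of water.
Spread over 3.67×10^14 m² of ocean, Δh = 5.689×10^11 / 3.67×10^14 = 1.55×10^-3 m = 1.55 mm.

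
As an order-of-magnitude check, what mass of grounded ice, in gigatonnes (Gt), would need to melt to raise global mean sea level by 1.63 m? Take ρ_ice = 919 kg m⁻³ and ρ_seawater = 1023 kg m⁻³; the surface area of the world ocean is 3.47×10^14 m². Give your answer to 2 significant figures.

≈ 5.8×10^5 Gt

Required water volume = Δh × A = 1.63 m × 3.47×10^14 m² = 5.656×10^14 m³.
ρ_w = 1023 kg m⁻³, so the mass of water = 5.656×10^14 m³ × 1023 kg m⁻³ = 5.786×10^17 kg = 5.8×10^5 Gt (and the same mass of ice, by conservation).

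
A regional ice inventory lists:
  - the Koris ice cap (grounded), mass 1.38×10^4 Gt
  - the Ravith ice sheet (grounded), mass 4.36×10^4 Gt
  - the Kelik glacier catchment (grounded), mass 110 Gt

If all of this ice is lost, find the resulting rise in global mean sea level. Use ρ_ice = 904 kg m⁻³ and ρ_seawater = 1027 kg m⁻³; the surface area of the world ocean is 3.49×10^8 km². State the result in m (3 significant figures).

≈ 0.160 m

Koris: 1.38×10^4 Gt = 1.380×10^16 kg; dividing by ρ_w = 1027 kg m⁻³ gives 1.344×10^13 m³ of water.
Ravith: 4.36×10^4 Gt = 4.360×10^16 kg; dividing by ρ_w = 1027 kg m⁻³ gives 4.245×10^13 m³ of water.
Kelik: 110 Gt = 1.100×10^14 kg; dividing by ρ_w = 1027 kg m⁻³ gives 1.071×10^11 m³ of water.
Total added water ≈ 5.600×10^13 m³ over 3.49×10^14 m² → Δh = 0.160 m.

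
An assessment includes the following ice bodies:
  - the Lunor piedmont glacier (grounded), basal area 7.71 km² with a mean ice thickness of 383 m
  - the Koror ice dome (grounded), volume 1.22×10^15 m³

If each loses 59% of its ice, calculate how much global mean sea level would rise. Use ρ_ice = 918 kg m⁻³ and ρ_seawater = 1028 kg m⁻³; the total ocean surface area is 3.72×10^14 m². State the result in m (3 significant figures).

≈ 1.73 m

Lunor: ice volume = 7.71 km² × 383 m = 2.953 km³; 0.59 × 2.953 × (918/1028) = 1.556 km³ of water.
Koror: 0.59 × 1.22×10^15 m³ × (918/1028) = 6.428×10^14 m³ of water.
Total added water ≈ 6.428×10^14 m³ over 3.72×10^14 m² → Δh = 1.73 m.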